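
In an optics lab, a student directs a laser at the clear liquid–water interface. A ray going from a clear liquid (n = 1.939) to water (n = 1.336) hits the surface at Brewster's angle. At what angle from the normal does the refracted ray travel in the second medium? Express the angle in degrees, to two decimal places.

θ_t ≈ 55.43°

θ_B = arctan(n₂/n₁) = arctan(1.336/1.939) = 34.57°.
Since θ_B + θ_t = 90° at Brewster incidence, θ_t = 90° − 34.57° = 55.43°.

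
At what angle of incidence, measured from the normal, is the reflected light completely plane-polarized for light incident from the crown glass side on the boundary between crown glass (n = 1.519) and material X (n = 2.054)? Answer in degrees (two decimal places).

At Brewster's angle the reflected and refracted rays are perpendicular, which with Snell's law gives tan θ_B = n₂/n₁.
tan θ_B = n₂/n₁ = 2.054/1.519 = 1.3522. Taking the arctangent, θ_B = 53.52°.

θ_B ≈ 53.52°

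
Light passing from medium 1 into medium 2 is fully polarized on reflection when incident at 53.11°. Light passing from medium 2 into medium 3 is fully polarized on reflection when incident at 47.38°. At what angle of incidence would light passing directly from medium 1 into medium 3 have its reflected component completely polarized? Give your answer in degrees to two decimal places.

n₂/n₁ = tan 53.11° = 1.3324 and n₃/n₂ = tan 47.38° = 1.0867.
n₃/n₁ = 1.4479. Then tan θ_B(1→3) = n₃/n₁, so θ_B(1→3) = arctan(1.4479) = 55.37°.

θ_B ≈ 55.37°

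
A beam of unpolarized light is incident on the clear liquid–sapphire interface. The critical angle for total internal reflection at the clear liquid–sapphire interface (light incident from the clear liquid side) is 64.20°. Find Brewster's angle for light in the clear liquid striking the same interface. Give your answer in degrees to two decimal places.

θ_B ≈ 42.00°

At the critical angle sin θ_c = n₂/n₁, giving n₂/n₁ = sin 64.20° = 0.9003.
Then tan θ_B = n₂/n₁ = 0.9003, so θ_B = arctan 0.9003 = 42.00°.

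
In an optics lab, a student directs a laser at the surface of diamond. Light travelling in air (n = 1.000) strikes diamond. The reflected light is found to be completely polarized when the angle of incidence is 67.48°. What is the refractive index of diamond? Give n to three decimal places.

n ≈ 2.412

Brewster's law: tan θ_B = n₂/n₁ (light incident in air, refracted into diamond).
n₂ = n₁ tan θ_B = 1.000 × tan 67.48° = 2.412.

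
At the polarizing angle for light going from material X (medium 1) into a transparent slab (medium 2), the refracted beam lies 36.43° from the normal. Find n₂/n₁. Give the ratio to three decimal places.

n₂/n₁ ≈ 1.355

θ_B + θ_t = 90°, so θ_B = 90° − 36.43° = 53.57°.
tan θ_B = n₂/n₁, so n₂/n₁ = tan 53.57° = 1.355.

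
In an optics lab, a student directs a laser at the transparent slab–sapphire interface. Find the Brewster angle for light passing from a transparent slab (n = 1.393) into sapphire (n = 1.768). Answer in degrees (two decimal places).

θ_B ≈ 51.77°

tan θ_B = n₂/n₁ = 1.768/1.393 = 1.2692.
θ_B = arctan(1.2692) = 51.77°.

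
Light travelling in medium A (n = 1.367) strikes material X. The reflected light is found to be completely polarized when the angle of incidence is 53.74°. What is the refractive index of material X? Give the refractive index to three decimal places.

At Brewster's angle, tan θ_B = n₂/n₁ with n₁ on the incident side (medium A) and n₂ on the transmitted side (material X).
n₂ = n₁ tan θ_B = 1.367 × tan 53.74° = 1.864.

n ≈ 1.864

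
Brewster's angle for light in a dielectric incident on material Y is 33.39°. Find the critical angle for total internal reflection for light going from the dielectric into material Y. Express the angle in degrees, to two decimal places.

n₂/n₁ = tan 33.39° = 0.6591; the critical angle satisfies sin θ_c = n₂/n₁.
θ_c = arcsin(0.6591) = 41.23°.

θ_c ≈ 41.23°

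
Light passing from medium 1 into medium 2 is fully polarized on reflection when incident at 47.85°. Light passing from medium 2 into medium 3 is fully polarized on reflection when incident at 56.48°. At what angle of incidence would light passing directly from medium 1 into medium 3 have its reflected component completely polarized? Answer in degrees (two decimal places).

θ_B ≈ 59.05°

Each Brewster angle gives a ratio: n₂/n₁ = tan 47.85° = 1.1048, n₃/n₂ = tan 56.48° = 1.5097.
Multiplying, n₃/n₁ = 1.1048 × 1.5097 = 1.6679, and θ_B(1→3) = arctan 1.6679 = 59.05°.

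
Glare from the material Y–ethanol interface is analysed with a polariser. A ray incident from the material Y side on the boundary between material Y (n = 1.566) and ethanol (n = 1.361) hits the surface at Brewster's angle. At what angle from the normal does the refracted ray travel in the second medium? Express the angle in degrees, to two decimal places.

θ_t ≈ 49.01°

θ_B = arctan(n₂/n₁) = arctan(1.361/1.566) = 40.99°.
Since θ_B + θ_t = 90° at Brewster incidence, θ_t = 90° − 40.99° = 49.01°.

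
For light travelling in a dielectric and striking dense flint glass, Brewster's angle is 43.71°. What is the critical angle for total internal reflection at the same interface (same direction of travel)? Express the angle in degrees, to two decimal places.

tan θ_B = n₂/n₁ = tan 43.71° = 0.9560.
Total internal reflection: sin θ_c = n₂/n₁ = 0.9560.
θ_c = arcsin(0.9560) = 72.93°.

θ_c ≈ 72.93°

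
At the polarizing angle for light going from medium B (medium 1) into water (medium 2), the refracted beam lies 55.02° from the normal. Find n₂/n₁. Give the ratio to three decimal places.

n₂/n₁ ≈ 0.700

θ_B + θ_t = 90°, so θ_B = 90° − 55.02° = 34.98°.
Then n₂/n₁ = tan θ_B = tan 34.98° = 0.700.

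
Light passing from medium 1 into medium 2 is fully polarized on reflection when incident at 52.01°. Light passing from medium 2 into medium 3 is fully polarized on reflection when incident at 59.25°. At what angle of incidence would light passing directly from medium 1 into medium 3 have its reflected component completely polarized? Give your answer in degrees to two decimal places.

θ_B ≈ 65.08°

n₂/n₁ = tan 52.01° = 1.2804 and n₃/n₂ = tan 59.25° = 1.6808.
So n₃/n₁ = (n₂/n₁)(n₃/n₂) = 1.2804 × 1.6808 = 2.1522.
θ_B(1→3) = arctan(2.1522) = 65.08°.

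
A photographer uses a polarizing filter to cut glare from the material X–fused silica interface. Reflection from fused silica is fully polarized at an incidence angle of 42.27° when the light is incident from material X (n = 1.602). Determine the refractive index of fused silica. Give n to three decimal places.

n ≈ 1.456

Full polarization of the reflected beam means tan θ_B = n₂/n₁, where n₁ is the incident medium (material X).
n₂ = n₁ tan θ_B = 1.602 × tan 42.27° = 1.456.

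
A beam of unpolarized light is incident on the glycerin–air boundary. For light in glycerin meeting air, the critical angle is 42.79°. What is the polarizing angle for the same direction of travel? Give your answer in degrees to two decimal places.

n₂/n₁ = sin θ_c = sin 42.79° = 0.6793.
tan θ_B equals the same ratio, so θ_B = arctan(0.6793) = 34.19°.

θ_B ≈ 34.19°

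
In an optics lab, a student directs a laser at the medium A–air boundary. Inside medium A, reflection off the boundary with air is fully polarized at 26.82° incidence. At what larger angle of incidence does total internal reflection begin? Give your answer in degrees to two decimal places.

tan θ_B = n₂/n₁ = tan 26.82° = 0.5056.
Total internal reflection: sin θ_c = n₂/n₁ = 0.5056.
θ_c = arcsin(0.5056) = 30.37°.

θ_c ≈ 30.37°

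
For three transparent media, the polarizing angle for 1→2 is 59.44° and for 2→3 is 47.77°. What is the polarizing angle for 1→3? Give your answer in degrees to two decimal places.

tan θ_B(1→2) = n₂/n₁ = tan 59.44° = 1.6936.
tan θ_B(2→3) = n₃/n₂ = tan 47.77° = 1.1017.
So n₃/n₁ = (n₂/n₁)(n₃/n₂) = 1.6936 × 1.1017 = 1.8658.
θ_B(1→3) = arctan(1.8658) = 61.81°.

θ_B ≈ 61.81°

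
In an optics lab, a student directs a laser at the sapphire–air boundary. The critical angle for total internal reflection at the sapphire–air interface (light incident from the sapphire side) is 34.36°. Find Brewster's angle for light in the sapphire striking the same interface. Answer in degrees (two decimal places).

sin θ_c = n₂/n₁, so n₂/n₁ = sin 34.36° = 0.5644.
Brewster: tan θ_B = n₂/n₁ = 0.5644.
θ_B = arctan(0.5644) = 29.44°.

θ_B ≈ 29.44°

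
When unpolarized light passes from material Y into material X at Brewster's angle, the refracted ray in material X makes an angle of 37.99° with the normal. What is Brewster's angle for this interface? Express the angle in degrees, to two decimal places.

Since the reflected and refracted rays are at right angles at the polarizing angle, θ_B + θ_t = 90°.
So θ_B = 90° − θ_t = 90° − 37.99° = 52.01°.

θ_B ≈ 52.01°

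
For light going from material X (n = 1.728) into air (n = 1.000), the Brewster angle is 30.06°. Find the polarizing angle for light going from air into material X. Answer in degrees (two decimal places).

θ_B' ≈ 59.94°

The two Brewster angles are complementary: θ_B' = 90° − θ_B = 90° − 30.06° = 59.94°.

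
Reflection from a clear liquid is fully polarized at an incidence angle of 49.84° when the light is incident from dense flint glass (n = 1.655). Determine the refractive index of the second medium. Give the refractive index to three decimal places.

Full polarization of the reflected beam means tan θ_B = n₂/n₁, where n₁ is the incident medium (dense flint glass).
n₂ = n₁ tan θ_B = 1.655 × tan 49.84° = 1.961.

n ≈ 1.961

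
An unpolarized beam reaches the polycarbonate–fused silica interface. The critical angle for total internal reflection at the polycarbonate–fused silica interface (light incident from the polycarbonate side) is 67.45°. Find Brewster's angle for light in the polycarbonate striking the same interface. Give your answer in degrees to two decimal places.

n₂/n₁ = sin θ_c = sin 67.45° = 0.9235.
tan θ_B equals the same ratio, so θ_B = arctan(0.9235) = 42.72°.

θ_B ≈ 42.72°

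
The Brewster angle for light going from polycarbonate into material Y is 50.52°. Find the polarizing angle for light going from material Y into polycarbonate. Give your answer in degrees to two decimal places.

θ_B' ≈ 39.48°

The two Brewster angles are complementary: θ_B' = 90° − θ_B = 90° − 50.52° = 39.48°.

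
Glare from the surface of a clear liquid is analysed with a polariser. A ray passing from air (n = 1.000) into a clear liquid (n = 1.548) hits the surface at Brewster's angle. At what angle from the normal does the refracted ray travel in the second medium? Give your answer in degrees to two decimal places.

θ_B = arctan(n₂/n₁) = arctan(1.548/1.000) = 57.14°.
The refracted ray is perpendicular to the reflected ray, so θ_t = 90° − θ_B = 32.86°.

θ_t ≈ 32.86°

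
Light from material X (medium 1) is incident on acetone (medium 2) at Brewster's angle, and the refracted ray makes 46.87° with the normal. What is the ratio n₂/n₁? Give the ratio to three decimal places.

n₂/n₁ ≈ 0.937

At Brewster incidence θ_B = 90° − θ_t = 90° − 46.87° = 43.13°.
tan θ_B = n₂/n₁, so n₂/n₁ = tan 43.13° = 0.937.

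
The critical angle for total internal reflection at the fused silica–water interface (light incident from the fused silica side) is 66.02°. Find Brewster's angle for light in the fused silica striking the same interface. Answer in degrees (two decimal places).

sin θ_c = n₂/n₁, so n₂/n₁ = sin 66.02° = 0.9137.
Brewster: tan θ_B = n₂/n₁ = 0.9137.
θ_B = arctan(0.9137) = 42.42°.

θ_B ≈ 42.42°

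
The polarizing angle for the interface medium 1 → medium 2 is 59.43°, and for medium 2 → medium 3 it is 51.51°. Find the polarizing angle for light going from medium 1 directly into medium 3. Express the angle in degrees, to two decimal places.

tan θ_B(1→2) = n₂/n₁ = tan 59.43° = 1.6929.
tan θ_B(2→3) = n₃/n₂ = tan 51.51° = 1.2576.
Multiplying, n₃/n₁ = 1.6929 × 1.2576 = 2.1291, and θ_B(1→3) = arctan 2.1291 = 64.84°.

θ_B ≈ 64.84°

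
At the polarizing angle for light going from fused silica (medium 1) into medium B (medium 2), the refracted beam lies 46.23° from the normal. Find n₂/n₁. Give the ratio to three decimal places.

n₂/n₁ ≈ 0.958

At Brewster incidence θ_B = 90° − θ_t = 90° − 46.23° = 43.77°.
tan θ_B = n₂/n₁, so n₂/n₁ = tan 43.77° = 0.958.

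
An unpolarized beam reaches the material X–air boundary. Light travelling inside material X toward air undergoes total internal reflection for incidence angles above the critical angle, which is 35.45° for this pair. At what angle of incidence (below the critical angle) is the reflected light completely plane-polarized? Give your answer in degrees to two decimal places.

n₂/n₁ = sin θ_c = sin 35.45° = 0.5800.
tan θ_B equals the same ratio, so θ_B = arctan(0.5800) = 30.11°.

θ_B ≈ 30.11°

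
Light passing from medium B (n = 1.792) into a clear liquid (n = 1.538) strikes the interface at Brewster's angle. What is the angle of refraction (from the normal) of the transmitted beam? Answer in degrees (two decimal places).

θ_t ≈ 49.36°

First find Brewster's angle: tan θ_B = 1.538/1.792 = 0.8583, giving θ_B = 40.64°.
At Brewster's angle the reflected and refracted rays are perpendicular, so θ_t = 90° − θ_B = 90° − 40.64° = 49.36°.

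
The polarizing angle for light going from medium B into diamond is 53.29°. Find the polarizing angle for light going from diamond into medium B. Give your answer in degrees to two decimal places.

Reversing the direction swaps n₁ and n₂, so tan θ_B' = 1/tan θ_B and θ_B' = 90° − θ_B.
Hence θ_B' = 90° − 53.29° = 36.71°.

θ_B' ≈ 36.71°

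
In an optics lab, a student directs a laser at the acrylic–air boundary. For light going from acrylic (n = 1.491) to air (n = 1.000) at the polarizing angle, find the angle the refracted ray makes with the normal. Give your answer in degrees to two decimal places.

θ_t ≈ 56.15°

First find Brewster's angle: tan θ_B = 1.000/1.491 = 0.6707, giving θ_B = 33.85°.
Since θ_B + θ_t = 90° at Brewster incidence, θ_t = 90° − 33.85° = 56.15°.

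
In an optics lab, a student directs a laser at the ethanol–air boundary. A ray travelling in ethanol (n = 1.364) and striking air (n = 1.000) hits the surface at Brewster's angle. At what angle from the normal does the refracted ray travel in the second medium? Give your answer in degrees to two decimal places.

θ_t ≈ 53.75°

θ_B = arctan(n₂/n₁) = arctan(1.000/1.364) = 36.25°.
Since θ_B + θ_t = 90° at Brewster incidence, θ_t = 90° − 36.25° = 53.75°.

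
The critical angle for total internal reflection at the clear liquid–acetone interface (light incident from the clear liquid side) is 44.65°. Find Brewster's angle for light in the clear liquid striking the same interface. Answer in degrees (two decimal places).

sin θ_c = n₂/n₁, so n₂/n₁ = sin 44.65° = 0.7028.
Brewster: tan θ_B = n₂/n₁ = 0.7028.
θ_B = arctan(0.7028) = 35.10°.

θ_B ≈ 35.10°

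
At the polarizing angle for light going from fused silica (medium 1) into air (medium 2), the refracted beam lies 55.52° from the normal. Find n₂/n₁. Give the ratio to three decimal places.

θ_B + θ_t = 90°, so θ_B = 90° − 55.52° = 34.48°.
Then n₂/n₁ = tan θ_B = tan 34.48° = 0.687.

n₂/n₁ ≈ 0.687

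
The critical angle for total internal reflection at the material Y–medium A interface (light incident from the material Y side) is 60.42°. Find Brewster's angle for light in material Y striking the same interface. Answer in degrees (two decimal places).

At the critical angle sin θ_c = n₂/n₁, giving n₂/n₁ = sin 60.42° = 0.8697.
Then tan θ_B = n₂/n₁ = 0.8697, so θ_B = arctan 0.8697 = 41.01°.

θ_B ≈ 41.01°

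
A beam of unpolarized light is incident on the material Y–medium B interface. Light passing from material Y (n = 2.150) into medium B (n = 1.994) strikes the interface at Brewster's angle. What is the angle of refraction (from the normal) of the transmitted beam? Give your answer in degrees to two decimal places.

θ_B = arctan(n₂/n₁) = arctan(1.994/2.150) = 42.84°.
Since θ_B + θ_t = 90° at Brewster incidence, θ_t = 90° − 42.84° = 47.16°.

θ_t ≈ 47.16°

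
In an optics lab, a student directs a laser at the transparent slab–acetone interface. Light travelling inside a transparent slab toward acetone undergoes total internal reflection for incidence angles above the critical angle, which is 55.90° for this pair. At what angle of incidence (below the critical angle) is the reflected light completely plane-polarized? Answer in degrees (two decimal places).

θ_B ≈ 39.63°

n₂/n₁ = sin θ_c = sin 55.90° = 0.8281.
tan θ_B equals the same ratio, so θ_B = arctan(0.8281) = 39.63°.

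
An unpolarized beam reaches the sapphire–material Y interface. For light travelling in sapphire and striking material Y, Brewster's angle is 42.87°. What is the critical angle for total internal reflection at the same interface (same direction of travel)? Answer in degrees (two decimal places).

θ_c ≈ 68.17°

tan θ_B = n₂/n₁ = tan 42.87° = 0.9283.
Total internal reflection: sin θ_c = n₂/n₁ = 0.9283.
θ_c = arcsin(0.9283) = 68.17°.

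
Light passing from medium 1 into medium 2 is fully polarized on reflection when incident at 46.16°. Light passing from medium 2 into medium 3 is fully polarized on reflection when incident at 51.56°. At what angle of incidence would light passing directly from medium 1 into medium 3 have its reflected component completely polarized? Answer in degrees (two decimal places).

θ_B ≈ 52.68°

n₂/n₁ = tan 46.16° = 1.0413 and n₃/n₂ = tan 51.56° = 1.2599.
So n₃/n₁ = (n₂/n₁)(n₃/n₂) = 1.0413 × 1.2599 = 1.3120.
θ_B(1→3) = arctan(1.3120) = 52.68°.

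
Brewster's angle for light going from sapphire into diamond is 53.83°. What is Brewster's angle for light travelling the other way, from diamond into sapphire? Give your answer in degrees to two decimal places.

θ_B' ≈ 36.17°

Reversing the direction swaps n₁ and n₂, so tan θ_B' = 1/tan θ_B and θ_B' = 90° − θ_B.
Hence θ_B' = 90° − 53.83° = 36.17°.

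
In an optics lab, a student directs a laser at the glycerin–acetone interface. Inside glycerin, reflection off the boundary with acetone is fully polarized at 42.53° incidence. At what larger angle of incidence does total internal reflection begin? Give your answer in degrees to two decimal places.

tan θ_B = n₂/n₁ = tan 42.53° = 0.9173.
Total internal reflection: sin θ_c = n₂/n₁ = 0.9173.
θ_c = arcsin(0.9173) = 66.53°.

θ_c ≈ 66.53°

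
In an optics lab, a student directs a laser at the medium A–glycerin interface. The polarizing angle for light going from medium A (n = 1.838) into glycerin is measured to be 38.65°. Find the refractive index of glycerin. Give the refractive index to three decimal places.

n ≈ 1.470

Full polarization of the reflected beam means tan θ_B = n₂/n₁, where n₁ is the incident medium (medium A).
n₂ = n₁ tan θ_B = 1.838 × tan 38.65° = 1.470.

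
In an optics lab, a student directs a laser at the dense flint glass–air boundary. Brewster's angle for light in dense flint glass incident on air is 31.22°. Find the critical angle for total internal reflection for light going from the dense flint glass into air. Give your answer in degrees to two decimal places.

n₂/n₁ = tan 31.22° = 0.6061; the critical angle satisfies sin θ_c = n₂/n₁.
θ_c = arcsin(0.6061) = 37.31°.

θ_c ≈ 37.31°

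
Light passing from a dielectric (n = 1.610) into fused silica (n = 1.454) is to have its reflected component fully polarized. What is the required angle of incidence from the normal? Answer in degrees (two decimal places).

tan θ_B = n₂/n₁ = 1.454/1.610 = 0.9031.
So θ_B = arctan 0.9031 = 42.09°.

θ_B ≈ 42.09°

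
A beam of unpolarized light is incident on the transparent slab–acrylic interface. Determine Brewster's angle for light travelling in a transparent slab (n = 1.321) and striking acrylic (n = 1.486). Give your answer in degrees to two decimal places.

θ_B ≈ 48.36°

Here n₂/n₁ = 1.486/1.321 = 1.1249, and Brewster's law gives tan θ_B = n₂/n₁. Taking the arctangent, θ_B = 48.36°.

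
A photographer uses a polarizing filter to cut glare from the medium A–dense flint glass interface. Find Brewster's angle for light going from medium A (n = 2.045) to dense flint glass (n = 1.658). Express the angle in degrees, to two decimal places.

θ_B ≈ 39.03°

tan θ_B = n₂/n₁ = 1.658/2.045 = 0.8108. Taking the arctangent, θ_B = 39.03°.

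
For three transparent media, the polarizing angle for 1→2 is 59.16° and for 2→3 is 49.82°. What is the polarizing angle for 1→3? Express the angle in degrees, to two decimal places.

θ_B ≈ 63.24°

Each Brewster angle gives a ratio: n₂/n₁ = tan 59.16° = 1.6749, n₃/n₂ = tan 49.82° = 1.1842.
n₃/n₁ = 1.9833. Then tan θ_B(1→3) = n₃/n₁, so θ_B(1→3) = arctan(1.9833) = 63.24°.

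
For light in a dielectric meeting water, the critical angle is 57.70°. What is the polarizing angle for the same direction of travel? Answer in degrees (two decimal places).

θ_B ≈ 40.21°

n₂/n₁ = sin θ_c = sin 57.70° = 0.8453.
tan θ_B equals the same ratio, so θ_B = arctan(0.8453) = 40.21°.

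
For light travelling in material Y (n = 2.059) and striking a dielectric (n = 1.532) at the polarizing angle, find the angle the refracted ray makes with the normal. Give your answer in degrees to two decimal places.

θ_t ≈ 53.35°

tan θ_B = n₂/n₁ = 1.532/2.059 = 0.7441, so θ_B = 36.65°.
At Brewster's angle the reflected and refracted rays are perpendicular, so θ_t = 90° − θ_B = 90° − 36.65° = 53.35°.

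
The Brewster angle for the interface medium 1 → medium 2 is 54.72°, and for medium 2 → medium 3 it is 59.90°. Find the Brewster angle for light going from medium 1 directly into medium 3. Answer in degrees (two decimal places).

tan θ_B(1→2) = n₂/n₁ = tan 54.72° = 1.4134.
tan θ_B(2→3) = n₃/n₂ = tan 59.90° = 1.7251.
Multiplying, n₃/n₁ = 1.4134 × 1.7251 = 2.4382, and θ_B(1→3) = arctan 2.4382 = 67.70°.

θ_B ≈ 67.70°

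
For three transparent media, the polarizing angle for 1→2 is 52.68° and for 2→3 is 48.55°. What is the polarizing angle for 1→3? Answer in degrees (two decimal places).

θ_B ≈ 56.05°

Each Brewster angle gives a ratio: n₂/n₁ = tan 52.68° = 1.3117, n₃/n₂ = tan 48.55° = 1.1323.
n₃/n₁ = 1.4853. Then tan θ_B(1→3) = n₃/n₁, so θ_B(1→3) = arctan(1.4853) = 56.05°.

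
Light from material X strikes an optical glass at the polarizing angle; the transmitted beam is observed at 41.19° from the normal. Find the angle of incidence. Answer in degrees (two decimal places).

θ_B ≈ 48.81°

At Brewster's angle the reflected and refracted rays are perpendicular, so θ_B + θ_t = 90°.
So θ_B = 90° − θ_t = 90° − 41.19° = 48.81°.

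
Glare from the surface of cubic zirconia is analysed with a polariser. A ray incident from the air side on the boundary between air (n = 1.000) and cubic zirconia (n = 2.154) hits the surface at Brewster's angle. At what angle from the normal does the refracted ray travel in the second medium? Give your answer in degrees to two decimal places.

tan θ_B = n₂/n₁ = 2.154/1.000 = 2.1540, so θ_B = 65.10°.
Since θ_B + θ_t = 90° at Brewster incidence, θ_t = 90° − 65.10° = 24.90°.

θ_t ≈ 24.90°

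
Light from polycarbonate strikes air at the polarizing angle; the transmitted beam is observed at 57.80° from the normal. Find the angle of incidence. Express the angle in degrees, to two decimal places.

θ_B ≈ 32.20°

Brewster's condition makes the reflected and refracted beams perpendicular: θ_B + θ_t = 90°.
So θ_B = 90° − θ_t = 90° − 57.80° = 32.20°.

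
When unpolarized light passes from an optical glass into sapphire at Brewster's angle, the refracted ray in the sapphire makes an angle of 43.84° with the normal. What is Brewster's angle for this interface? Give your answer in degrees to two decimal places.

At Brewster's angle the reflected and refracted rays are perpendicular, so θ_B + θ_t = 90°.
θ_B = 90° − 43.84° = 46.16°.

θ_B ≈ 46.16°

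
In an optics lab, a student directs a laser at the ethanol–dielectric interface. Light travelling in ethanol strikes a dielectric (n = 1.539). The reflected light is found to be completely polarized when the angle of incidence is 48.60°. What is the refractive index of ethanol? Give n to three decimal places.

n ≈ 1.357

Brewster's law: tan θ_B = n₂/n₁ (light incident in ethanol, refracted into a dielectric).
n₁ = n₂ / tan θ_B = 1.539 / tan 48.60° = 1.357.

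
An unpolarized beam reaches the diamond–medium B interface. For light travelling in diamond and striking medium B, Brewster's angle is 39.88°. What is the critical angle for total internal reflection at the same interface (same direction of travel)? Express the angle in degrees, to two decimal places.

θ_c ≈ 56.67°

From Brewster, n₂/n₁ = tan θ_B = tan 39.88° = 0.8355.
Then sin θ_c = n₂/n₁ = 0.8355, so θ_c = arcsin 0.8355 = 56.67°.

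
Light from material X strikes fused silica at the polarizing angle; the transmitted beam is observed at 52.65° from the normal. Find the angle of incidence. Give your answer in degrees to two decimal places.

Since the reflected and refracted rays are at right angles at the polarizing angle, θ_B + θ_t = 90°.
So θ_B = 90° − θ_t = 90° − 52.65° = 37.35°.

θ_B ≈ 37.35°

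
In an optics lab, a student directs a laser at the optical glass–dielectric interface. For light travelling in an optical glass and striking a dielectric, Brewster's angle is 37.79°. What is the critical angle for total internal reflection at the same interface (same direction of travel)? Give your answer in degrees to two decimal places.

θ_c ≈ 50.84°

n₂/n₁ = tan 37.79° = 0.7754; the critical angle satisfies sin θ_c = n₂/n₁.
θ_c = arcsin(0.7754) = 50.84°.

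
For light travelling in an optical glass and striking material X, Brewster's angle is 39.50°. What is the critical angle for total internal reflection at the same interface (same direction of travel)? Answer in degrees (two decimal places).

θ_c ≈ 55.52°

tan θ_B = n₂/n₁ = tan 39.50° = 0.8243.
Total internal reflection: sin θ_c = n₂/n₁ = 0.8243.
θ_c = arcsin(0.8243) = 55.52°.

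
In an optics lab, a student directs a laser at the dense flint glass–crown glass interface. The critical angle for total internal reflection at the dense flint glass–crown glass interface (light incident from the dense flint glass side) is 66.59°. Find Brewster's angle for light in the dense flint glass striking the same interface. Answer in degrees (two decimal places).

sin θ_c = n₂/n₁, so n₂/n₁ = sin 66.59° = 0.9177.
Brewster: tan θ_B = n₂/n₁ = 0.9177.
θ_B = arctan(0.9177) = 42.54°.

θ_B ≈ 42.54°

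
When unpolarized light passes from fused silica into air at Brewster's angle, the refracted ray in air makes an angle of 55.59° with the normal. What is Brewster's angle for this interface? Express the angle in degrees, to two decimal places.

Brewster's condition makes the reflected and refracted beams perpendicular: θ_B + θ_t = 90°.
θ_B = 90° − 55.59° = 34.41°.

θ_B ≈ 34.41°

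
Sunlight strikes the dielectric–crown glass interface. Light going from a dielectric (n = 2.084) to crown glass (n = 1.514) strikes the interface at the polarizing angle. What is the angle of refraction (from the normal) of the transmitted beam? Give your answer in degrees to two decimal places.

θ_t ≈ 54.00°

First find Brewster's angle: tan θ_B = 1.514/2.084 = 0.7265, giving θ_B = 36.00°.
Since θ_B + θ_t = 90° at Brewster incidence, θ_t = 90° − 36.00° = 54.00°.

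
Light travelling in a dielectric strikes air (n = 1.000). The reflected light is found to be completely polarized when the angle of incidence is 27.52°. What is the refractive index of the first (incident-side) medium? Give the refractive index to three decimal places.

n ≈ 1.919

At Brewster's angle, tan θ_B = n₂/n₁ with n₁ on the incident side (a dielectric) and n₂ on the transmitted side (air).
n₁ = n₂ / tan θ_B = 1.000 / tan 27.52° = 1.919.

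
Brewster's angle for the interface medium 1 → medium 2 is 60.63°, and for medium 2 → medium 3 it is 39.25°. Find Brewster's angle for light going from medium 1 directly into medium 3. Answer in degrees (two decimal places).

n₂/n₁ = tan 60.63° = 1.7769 and n₃/n₂ = tan 39.25° = 0.8170.
Multiplying, n₃/n₁ = 1.7769 × 0.8170 = 1.4518, and θ_B(1→3) = arctan 1.4518 = 55.44°.

θ_B ≈ 55.44°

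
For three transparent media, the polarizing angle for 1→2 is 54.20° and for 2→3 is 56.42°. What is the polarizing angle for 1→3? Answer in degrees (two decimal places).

tan θ_B(1→2) = n₂/n₁ = tan 54.20° = 1.3865.
tan θ_B(2→3) = n₃/n₂ = tan 56.42° = 1.5063.
Multiplying, n₃/n₁ = 1.3865 × 1.5063 = 2.0885, and θ_B(1→3) = arctan 2.0885 = 64.41°.

θ_B ≈ 64.41°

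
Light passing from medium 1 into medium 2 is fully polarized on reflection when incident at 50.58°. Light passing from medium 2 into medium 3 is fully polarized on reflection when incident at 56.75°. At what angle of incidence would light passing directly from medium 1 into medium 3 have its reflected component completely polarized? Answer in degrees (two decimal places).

Each Brewster angle gives a ratio: n₂/n₁ = tan 50.58° = 1.2166, n₃/n₂ = tan 56.75° = 1.5253.
Multiplying, n₃/n₁ = 1.2166 × 1.5253 = 1.8556, and θ_B(1→3) = arctan 1.8556 = 61.68°.

θ_B ≈ 61.68°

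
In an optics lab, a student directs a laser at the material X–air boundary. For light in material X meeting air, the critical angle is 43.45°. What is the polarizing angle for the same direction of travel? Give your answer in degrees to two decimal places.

n₂/n₁ = sin θ_c = sin 43.45° = 0.6877.
tan θ_B equals the same ratio, so θ_B = arctan(0.6877) = 34.52°.

θ_B ≈ 34.52°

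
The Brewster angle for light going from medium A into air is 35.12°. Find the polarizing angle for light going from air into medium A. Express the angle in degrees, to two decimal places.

θ_B' ≈ 54.88°

The two Brewster angles are complementary: θ_B' = 90° − θ_B = 90° − 35.12° = 54.88°.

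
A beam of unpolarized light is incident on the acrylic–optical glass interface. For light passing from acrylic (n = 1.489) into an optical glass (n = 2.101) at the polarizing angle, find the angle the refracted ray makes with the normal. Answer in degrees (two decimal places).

tan θ_B = n₂/n₁ = 2.101/1.489 = 1.4110, so θ_B = 54.67°.
The refracted ray is perpendicular to the reflected ray, so θ_t = 90° − θ_B = 35.33°.

θ_t ≈ 35.33°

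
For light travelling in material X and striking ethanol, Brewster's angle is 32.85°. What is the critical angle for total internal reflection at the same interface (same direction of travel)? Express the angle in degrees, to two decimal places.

tan θ_B = n₂/n₁ = tan 32.85° = 0.6457.
Total internal reflection: sin θ_c = n₂/n₁ = 0.6457.
θ_c = arcsin(0.6457) = 40.22°.

θ_c ≈ 40.22°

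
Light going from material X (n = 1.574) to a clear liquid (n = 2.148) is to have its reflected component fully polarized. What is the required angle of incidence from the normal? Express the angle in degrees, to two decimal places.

θ_B ≈ 53.77°

At Brewster's angle the reflected and refracted rays are perpendicular, which with Snell's law gives tan θ_B = n₂/n₁.
Here n₂/n₁ = 2.148/1.574 = 1.3647, and Brewster's law gives tan θ_B = n₂/n₁.
θ_B = arctan(1.3647) = 53.77°.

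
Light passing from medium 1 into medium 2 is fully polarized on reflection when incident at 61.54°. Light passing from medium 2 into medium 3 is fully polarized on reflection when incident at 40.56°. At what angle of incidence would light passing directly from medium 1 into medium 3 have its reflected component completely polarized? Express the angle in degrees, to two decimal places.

tan θ_B(1→2) = n₂/n₁ = tan 61.54° = 1.8448.
tan θ_B(2→3) = n₃/n₂ = tan 40.56° = 0.8559.
So n₃/n₁ = (n₂/n₁)(n₃/n₂) = 1.8448 × 0.8559 = 1.5790.
θ_B(1→3) = arctan(1.5790) = 57.65°.

θ_B ≈ 57.65°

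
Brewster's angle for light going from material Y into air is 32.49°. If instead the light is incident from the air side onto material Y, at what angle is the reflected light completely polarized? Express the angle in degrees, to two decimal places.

Reversing the direction swaps n₁ and n₂, so tan θ_B' = 1/tan θ_B and θ_B' = 90° − θ_B.
Hence θ_B' = 90° − 32.49° = 57.51°.

θ_B' ≈ 57.51°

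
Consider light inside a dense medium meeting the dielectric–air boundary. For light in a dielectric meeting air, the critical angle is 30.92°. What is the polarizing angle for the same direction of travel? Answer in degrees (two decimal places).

At the critical angle sin θ_c = n₂/n₁, giving n₂/n₁ = sin 30.92° = 0.5138.
Then tan θ_B = n₂/n₁ = 0.5138, so θ_B = arctan 0.5138 = 27.20°.

θ_B ≈ 27.20°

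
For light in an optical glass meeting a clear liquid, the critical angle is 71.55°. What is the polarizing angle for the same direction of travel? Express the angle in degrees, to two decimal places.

sin θ_c = n₂/n₁, so n₂/n₁ = sin 71.55° = 0.9486.
Brewster: tan θ_B = n₂/n₁ = 0.9486.
θ_B = arctan(0.9486) = 43.49°.

θ_B ≈ 43.49°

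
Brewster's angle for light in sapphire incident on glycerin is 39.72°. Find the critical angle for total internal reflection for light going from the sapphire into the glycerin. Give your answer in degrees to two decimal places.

θ_c ≈ 56.18°

n₂/n₁ = tan 39.72° = 0.8308; the critical angle satisfies sin θ_c = n₂/n₁.
θ_c = arcsin(0.8308) = 56.18°.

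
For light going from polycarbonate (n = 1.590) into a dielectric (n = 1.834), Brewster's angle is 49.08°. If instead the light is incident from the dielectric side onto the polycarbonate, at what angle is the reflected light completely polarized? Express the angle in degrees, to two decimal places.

θ_B' ≈ 40.92°

The two Brewster angles are complementary: θ_B' = 90° − θ_B = 90° − 49.08° = 40.92°.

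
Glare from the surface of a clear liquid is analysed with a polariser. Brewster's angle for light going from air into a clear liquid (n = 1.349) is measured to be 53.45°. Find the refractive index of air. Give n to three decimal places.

Brewster's law: tan θ_B = n₂/n₁ (light incident in air, refracted into a clear liquid).
n₁ = n₂ / tan θ_B = 1.349 / tan 53.45° = 1.000.

n ≈ 1.000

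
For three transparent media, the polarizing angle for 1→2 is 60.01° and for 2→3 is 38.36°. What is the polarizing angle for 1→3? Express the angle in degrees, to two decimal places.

tan θ_B(1→2) = n₂/n₁ = tan 60.01° = 1.7327.
tan θ_B(2→3) = n₃/n₂ = tan 38.36° = 0.7915.
n₃/n₁ = 1.3714. Then tan θ_B(1→3) = n₃/n₁, so θ_B(1→3) = arctan(1.3714) = 53.90°.

θ_B ≈ 53.90°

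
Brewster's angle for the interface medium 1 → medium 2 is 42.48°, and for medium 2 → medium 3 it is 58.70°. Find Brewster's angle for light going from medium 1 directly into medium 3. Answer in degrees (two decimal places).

θ_B ≈ 56.42°

tan θ_B(1→2) = n₂/n₁ = tan 42.48° = 0.9157.
tan θ_B(2→3) = n₃/n₂ = tan 58.70° = 1.6447.
n₃/n₁ = 1.5060. Then tan θ_B(1→3) = n₃/n₁, so θ_B(1→3) = arctan(1.5060) = 56.42°.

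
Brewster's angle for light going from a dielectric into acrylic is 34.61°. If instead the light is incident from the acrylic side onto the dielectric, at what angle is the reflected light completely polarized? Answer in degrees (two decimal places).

tan θ_B' = n₁/n₂ = 1/tan θ_B, so θ_B' = 90° − θ_B.
θ_B' = 90° − 34.61° = 55.39°.

θ_B' ≈ 55.39°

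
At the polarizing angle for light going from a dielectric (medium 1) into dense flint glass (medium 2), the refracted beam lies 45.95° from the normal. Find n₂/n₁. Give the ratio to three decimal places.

At Brewster incidence θ_B = 90° − θ_t = 90° − 45.95° = 44.05°.
Then n₂/n₁ = tan θ_B = tan 44.05° = 0.967.

n₂/n₁ ≈ 0.967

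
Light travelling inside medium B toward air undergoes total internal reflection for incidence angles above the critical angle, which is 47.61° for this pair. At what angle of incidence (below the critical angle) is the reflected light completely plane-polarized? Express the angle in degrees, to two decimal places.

θ_B ≈ 36.45°

sin θ_c = n₂/n₁, so n₂/n₁ = sin 47.61° = 0.7386.
Brewster: tan θ_B = n₂/n₁ = 0.7386.
θ_B = arctan(0.7386) = 36.45°.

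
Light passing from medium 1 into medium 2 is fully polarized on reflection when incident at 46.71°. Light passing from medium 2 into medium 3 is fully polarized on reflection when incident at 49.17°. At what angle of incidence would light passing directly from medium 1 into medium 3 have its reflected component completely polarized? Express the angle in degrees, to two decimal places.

Each Brewster angle gives a ratio: n₂/n₁ = tan 46.71° = 1.0615, n₃/n₂ = tan 49.17° = 1.1573.
So n₃/n₁ = (n₂/n₁)(n₃/n₂) = 1.0615 × 1.1573 = 1.2285.
θ_B(1→3) = arctan(1.2285) = 50.85°.

θ_B ≈ 50.85°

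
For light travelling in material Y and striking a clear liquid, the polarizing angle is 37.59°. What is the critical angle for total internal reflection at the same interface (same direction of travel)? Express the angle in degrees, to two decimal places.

θ_c ≈ 50.34°

n₂/n₁ = tan 37.59° = 0.7698; the critical angle satisfies sin θ_c = n₂/n₁.
θ_c = arcsin(0.7698) = 50.34°.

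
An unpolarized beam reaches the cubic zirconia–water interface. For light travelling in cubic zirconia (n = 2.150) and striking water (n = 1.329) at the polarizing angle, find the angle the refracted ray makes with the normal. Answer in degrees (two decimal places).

First find Brewster's angle: tan θ_B = 1.329/2.150 = 0.6181, giving θ_B = 31.72°.
The refracted ray is perpendicular to the reflected ray, so θ_t = 90° − θ_B = 58.28°.

θ_t ≈ 58.28°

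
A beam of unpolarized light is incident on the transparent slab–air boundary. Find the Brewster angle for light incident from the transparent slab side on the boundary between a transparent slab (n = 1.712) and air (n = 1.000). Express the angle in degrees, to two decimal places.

tan θ_B = n₂/n₁ = 1.000/1.712 = 0.5841.
θ_B = arctan(0.5841) = 30.29°.

θ_B ≈ 30.29°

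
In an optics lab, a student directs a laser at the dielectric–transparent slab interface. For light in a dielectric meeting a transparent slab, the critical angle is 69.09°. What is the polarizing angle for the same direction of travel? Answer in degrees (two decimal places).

sin θ_c = n₂/n₁, so n₂/n₁ = sin 69.09° = 0.9341.
Brewster: tan θ_B = n₂/n₁ = 0.9341.
θ_B = arctan(0.9341) = 43.05°.

θ_B ≈ 43.05°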